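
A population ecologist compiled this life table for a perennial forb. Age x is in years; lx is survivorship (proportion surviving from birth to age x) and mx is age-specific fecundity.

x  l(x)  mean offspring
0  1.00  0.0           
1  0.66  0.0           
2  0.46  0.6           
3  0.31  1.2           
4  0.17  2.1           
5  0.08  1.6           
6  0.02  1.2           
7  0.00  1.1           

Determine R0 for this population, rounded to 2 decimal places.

lx·mx by age: 0, 0, 0.276, 0.372, 0.357, 0.128, 0.024, 0
R0 = Σ lx·mx = 1.157 → 1.16

1.16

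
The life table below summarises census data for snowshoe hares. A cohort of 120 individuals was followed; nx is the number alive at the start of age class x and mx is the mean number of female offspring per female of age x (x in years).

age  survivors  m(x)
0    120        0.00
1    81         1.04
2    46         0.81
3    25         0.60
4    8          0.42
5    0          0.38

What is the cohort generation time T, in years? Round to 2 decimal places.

1.55

lx = nx/n0 = nx/120: 1, 0.675, 0.38333…, 0.20833…, 0.06667…, 0
lx·mx: 0, 0.702, 0.3105…, 0.125…, 0.028…, 0 → R0 = 1.1655…
x·lx·mx: 0, 0.702, 0.621…, 0.375…, 0.112…, 0 → Σ = 1.81…
T = 1.81… / 1.1655… = 1.552982… → 1.55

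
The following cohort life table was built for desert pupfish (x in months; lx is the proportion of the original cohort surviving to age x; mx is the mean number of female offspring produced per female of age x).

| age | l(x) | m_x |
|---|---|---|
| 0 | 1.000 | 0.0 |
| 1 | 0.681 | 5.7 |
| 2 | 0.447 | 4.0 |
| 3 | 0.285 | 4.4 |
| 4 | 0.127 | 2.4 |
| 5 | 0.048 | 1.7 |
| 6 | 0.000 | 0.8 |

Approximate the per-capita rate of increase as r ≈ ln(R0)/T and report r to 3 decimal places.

R0 = Σ lx·mx = 0 + 3.8817 + 1.788 + 1.254 + 0.3048 + 0.0816 + 0 = 7.3101
Σ x·lx·mx = 12.8469; T = 12.8469/7.3101 = 1.75742…
r ≈ ln(R0)/T = ln(7.3101)/1.75742… = 1.13192… → 1.132

1.132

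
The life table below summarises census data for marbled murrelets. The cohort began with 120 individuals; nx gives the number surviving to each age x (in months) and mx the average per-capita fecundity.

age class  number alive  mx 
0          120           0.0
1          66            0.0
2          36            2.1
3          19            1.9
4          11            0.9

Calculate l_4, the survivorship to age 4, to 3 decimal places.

0.092

l_4 = n_4/n_0 = 11/120 = 0.091667… → 0.092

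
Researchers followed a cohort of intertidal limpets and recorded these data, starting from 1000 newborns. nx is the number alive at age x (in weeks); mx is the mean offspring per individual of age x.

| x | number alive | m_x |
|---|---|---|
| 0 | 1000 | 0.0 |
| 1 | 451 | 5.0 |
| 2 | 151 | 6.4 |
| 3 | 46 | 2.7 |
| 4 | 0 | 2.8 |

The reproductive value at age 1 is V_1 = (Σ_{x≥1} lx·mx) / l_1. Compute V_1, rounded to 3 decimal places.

lx = nx/n0 = nx/1000: 1, 0.451, 0.151, 0.046, 0
lx·mx for x ≥ 1: 2.255, 0.9664, 0.1242, 0 → sum = 3.3456
V_1 = 3.3456 / l_1 = 3.3456 / 0.451 = 7.418182… → 7.418

7.418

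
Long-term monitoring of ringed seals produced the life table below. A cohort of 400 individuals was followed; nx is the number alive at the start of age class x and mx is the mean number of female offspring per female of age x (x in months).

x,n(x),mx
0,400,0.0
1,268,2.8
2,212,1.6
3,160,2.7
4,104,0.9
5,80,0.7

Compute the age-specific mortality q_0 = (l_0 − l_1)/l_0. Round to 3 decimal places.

lx = nx/n0 = nx/400: 1, 0.67, 0.53, 0.4, 0.26, 0.2
q_0 = (l_0 − l_1) / l_0 = (1 − 0.67) / 1
     = 0.33 / 1 = 0.33 → 0.330

0.330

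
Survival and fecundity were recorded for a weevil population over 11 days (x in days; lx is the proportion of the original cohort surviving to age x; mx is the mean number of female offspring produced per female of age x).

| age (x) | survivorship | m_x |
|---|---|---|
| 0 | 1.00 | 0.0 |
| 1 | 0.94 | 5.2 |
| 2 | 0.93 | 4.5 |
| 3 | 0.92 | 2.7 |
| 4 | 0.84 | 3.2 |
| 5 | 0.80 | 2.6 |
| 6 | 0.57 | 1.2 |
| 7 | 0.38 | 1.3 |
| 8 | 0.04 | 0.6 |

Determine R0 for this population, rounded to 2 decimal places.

lx·mx by age: 0, 4.888, 4.185, 2.484, 2.688, 2.08, 0.684, 0.494, 0.024
R0 = Σ lx·mx = 17.527 → 17.53

17.53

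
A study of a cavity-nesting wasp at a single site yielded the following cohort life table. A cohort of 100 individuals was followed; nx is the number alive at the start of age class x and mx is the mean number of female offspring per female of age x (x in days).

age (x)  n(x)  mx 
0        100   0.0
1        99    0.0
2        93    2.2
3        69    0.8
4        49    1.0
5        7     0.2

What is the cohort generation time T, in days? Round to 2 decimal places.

2.51

lx = nx/n0 = nx/100: 1, 0.99, 0.93, 0.69, 0.49, 0.07
lx·mx: 0, 0, 2.046, 0.552, 0.49, 0.014 → R0 = 3.102
x·lx·mx: 0, 0, 4.092, 1.656, 1.96, 0.07 → Σ = 7.778
T = 7.778 / 3.102 = 2.507415… → 2.51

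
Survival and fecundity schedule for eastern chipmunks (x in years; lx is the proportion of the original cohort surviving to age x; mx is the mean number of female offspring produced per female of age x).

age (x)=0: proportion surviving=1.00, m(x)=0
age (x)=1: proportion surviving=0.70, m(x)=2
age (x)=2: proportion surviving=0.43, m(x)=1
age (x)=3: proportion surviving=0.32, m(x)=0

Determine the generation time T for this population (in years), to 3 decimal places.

1.235

lx·mx: 0, 1.4, 0.43, 0 → R0 = 1.83
x·lx·mx: 0, 1.4, 0.86, 0 → Σ = 2.26
T = 2.26 / 1.83 = 1.234973… → 1.235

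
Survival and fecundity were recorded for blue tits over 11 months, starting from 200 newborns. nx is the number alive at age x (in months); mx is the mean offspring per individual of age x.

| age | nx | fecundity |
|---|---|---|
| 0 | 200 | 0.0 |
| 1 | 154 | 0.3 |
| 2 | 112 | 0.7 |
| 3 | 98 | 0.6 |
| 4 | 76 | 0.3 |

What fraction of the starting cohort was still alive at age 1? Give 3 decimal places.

0.770

l_1 = n_1/n_0 = 154/200 = 0.77 → 0.770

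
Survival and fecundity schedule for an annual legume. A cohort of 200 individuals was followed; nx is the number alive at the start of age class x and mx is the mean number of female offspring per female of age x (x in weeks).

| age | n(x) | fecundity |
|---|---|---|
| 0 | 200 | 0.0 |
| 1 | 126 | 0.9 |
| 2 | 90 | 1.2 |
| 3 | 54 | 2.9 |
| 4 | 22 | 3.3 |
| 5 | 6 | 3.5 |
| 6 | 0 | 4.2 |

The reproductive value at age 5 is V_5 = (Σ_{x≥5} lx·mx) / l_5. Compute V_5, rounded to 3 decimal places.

lx = nx/n0 = nx/200: 1, 0.63, 0.45, 0.27, 0.11, 0.03, 0
lx·mx for x ≥ 5: 0.105, 0 → sum = 0.105
V_5 = 0.105 / l_5 = 0.105 / 0.03 = 3.5 → 3.500

3.500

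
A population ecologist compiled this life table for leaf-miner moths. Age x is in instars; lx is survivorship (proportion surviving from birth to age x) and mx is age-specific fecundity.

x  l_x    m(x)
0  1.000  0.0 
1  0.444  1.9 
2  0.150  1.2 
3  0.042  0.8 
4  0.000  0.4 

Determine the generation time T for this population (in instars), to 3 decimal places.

lx·mx: 0, 0.8436, 0.18, 0.0336, 0 → R0 = 1.0572
x·lx·mx: 0, 0.8436, 0.36, 0.1008, 0 → Σ = 1.3044
T = 1.3044 / 1.0572 = 1.233825… → 1.234

1.234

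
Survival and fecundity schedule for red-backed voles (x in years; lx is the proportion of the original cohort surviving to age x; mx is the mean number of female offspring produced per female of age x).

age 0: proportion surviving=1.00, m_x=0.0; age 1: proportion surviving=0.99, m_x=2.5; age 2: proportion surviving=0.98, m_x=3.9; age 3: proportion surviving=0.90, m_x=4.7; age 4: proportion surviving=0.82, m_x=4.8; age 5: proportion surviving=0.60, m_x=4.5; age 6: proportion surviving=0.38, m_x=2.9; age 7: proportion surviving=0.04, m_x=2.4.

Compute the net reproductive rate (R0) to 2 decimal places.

lx·mx by age: 0, 2.475, 3.822, 4.23, 3.936, 2.7, 1.102, 0.096
R0 = Σ lx·mx = 18.361 → 18.36

18.36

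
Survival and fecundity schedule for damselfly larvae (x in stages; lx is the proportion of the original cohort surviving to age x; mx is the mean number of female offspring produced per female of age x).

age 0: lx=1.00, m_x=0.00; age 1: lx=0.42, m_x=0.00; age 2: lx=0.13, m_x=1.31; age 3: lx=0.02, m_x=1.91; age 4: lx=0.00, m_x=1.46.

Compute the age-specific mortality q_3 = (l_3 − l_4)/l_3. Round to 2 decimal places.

1.00

q_3 = (l_3 − l_4) / l_3 = (0.02 − 0) / 0.02
     = 0.02 / 0.02 = 1 → 1.00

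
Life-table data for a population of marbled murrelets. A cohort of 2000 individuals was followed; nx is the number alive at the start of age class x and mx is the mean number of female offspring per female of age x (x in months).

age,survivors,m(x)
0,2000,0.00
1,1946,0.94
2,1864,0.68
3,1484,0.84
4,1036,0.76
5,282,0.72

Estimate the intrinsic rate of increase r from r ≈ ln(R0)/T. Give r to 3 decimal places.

0.426

lx = nx/n0 = nx/2000: 1, 0.973, 0.932, 0.742, 0.518, 0.141
R0 = Σ lx·mx = 0 + 0.91462 + 0.63376 + 0.62328 + 0.39368 + 0.10152 = 2.66686
Σ x·lx·mx = 6.1343; T = 6.1343/2.66686 = 2.3002…
r ≈ ln(R0)/T = ln(2.66686)/2.3002… = 0.42644… → 0.426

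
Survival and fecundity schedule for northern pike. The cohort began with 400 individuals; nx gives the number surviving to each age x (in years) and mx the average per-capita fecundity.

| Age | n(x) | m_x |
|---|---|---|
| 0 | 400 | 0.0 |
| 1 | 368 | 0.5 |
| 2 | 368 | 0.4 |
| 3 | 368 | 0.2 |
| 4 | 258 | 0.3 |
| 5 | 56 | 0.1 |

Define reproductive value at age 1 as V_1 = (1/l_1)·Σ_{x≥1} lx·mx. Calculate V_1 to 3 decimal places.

lx = nx/n0 = nx/400: 1, 0.92, 0.92, 0.92, 0.645, 0.14
lx·mx for x ≥ 1: 0.46, 0.368, 0.184, 0.1935, 0.014 → sum = 1.2195
V_1 = 1.2195 / l_1 = 1.2195 / 0.92 = 1.325543… → 1.326

1.326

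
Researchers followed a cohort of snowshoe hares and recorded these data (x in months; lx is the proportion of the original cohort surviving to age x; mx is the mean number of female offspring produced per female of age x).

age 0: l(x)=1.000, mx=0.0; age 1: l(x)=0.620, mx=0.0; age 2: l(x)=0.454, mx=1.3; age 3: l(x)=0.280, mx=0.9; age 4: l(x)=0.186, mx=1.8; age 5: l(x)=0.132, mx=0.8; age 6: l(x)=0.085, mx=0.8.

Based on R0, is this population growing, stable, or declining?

growing

R0 = Σ lx·mx = 0 + 0 + 0.5902 + 0.252 + 0.3348 + 0.1056 + 0.068 = 1.3506
R0 > 1, so the population is growing.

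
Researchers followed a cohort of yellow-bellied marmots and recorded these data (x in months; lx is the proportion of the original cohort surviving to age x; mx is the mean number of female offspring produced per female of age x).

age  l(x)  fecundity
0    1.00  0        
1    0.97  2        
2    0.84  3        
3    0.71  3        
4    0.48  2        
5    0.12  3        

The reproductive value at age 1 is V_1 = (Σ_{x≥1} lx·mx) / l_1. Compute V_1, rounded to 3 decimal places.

8.155

lx·mx for x ≥ 1: 1.94, 2.52, 2.13, 0.96, 0.36 → sum = 7.91
V_1 = 7.91 / l_1 = 7.91 / 0.97 = 8.154639… → 8.155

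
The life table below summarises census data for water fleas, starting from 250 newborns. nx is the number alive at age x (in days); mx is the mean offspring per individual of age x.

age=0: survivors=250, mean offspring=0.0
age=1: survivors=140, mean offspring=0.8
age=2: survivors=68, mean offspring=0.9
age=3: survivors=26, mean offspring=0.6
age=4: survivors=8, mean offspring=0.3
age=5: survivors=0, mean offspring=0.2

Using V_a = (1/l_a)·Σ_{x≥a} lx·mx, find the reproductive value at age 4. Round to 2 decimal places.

lx = nx/n0 = nx/250: 1, 0.56, 0.272, 0.104, 0.032, 0
lx·mx for x ≥ 4: 0.0096, 0 → sum = 0.0096
V_4 = 0.0096 / l_4 = 0.0096 / 0.032 = 0.3 → 0.30

0.30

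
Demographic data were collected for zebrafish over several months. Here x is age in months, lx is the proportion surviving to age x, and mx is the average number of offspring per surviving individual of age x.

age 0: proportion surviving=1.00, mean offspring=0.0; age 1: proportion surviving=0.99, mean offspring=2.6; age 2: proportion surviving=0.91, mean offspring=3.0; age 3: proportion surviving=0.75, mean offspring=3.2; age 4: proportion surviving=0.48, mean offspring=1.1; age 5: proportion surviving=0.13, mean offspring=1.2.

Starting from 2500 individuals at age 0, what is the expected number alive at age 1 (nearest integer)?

2475

Expected survivors = N0 · l_1 = 2500 × 0.99 = 2475 → 2475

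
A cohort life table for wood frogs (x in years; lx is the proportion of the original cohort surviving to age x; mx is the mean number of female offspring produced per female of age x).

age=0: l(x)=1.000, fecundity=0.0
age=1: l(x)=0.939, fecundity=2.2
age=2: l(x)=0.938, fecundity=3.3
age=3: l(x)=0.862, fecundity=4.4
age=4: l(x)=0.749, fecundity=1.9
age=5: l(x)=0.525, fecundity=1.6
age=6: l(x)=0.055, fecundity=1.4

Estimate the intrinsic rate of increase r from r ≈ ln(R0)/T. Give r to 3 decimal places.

0.913

R0 = Σ lx·mx = 0 + 2.0658 + 3.0954 + 3.7928 + 1.4231 + 0.84 + 0.077 = 11.2941
Σ x·lx·mx = 29.9894; T = 29.9894/11.2941 = 2.65532…
r ≈ ln(R0)/T = ln(11.2941)/2.65532… = 0.91299… → 0.913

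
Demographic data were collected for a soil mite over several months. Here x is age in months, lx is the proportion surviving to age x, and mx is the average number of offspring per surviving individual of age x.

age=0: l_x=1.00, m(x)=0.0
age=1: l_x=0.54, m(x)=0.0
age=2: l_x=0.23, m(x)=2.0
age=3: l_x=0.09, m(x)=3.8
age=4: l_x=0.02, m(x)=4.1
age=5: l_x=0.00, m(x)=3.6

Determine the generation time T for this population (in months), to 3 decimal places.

2.572

lx·mx: 0, 0, 0.46, 0.342, 0.082, 0 → R0 = 0.884
x·lx·mx: 0, 0, 0.92, 1.026, 0.328, 0 → Σ = 2.274
T = 2.274 / 0.884 = 2.572398… → 2.572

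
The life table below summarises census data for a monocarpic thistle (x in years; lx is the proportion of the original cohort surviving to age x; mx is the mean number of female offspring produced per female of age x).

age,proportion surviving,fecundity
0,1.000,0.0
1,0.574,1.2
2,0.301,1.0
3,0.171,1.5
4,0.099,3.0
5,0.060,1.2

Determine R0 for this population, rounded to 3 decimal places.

lx·mx by age: 0, 0.6888, 0.301, 0.2565, 0.297, 0.072
R0 = Σ lx·mx = 1.6153 → 1.615

1.615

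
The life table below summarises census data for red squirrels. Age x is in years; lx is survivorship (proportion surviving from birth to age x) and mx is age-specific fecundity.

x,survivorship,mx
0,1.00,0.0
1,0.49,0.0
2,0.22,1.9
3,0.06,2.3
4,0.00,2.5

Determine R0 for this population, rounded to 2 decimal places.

0.56

lx·mx by age: 0, 0, 0.418, 0.138, 0
R0 = Σ lx·mx = 0.556 → 0.56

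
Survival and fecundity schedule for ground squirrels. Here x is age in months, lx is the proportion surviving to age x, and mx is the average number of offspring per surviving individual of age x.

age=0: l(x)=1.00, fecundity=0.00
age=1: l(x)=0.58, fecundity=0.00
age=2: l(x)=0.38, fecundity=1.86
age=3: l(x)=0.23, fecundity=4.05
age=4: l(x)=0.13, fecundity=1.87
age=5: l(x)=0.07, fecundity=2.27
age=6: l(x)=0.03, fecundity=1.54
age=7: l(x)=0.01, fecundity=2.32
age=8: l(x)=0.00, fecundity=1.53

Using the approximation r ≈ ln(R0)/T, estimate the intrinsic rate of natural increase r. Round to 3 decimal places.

0.246

R0 = Σ lx·mx = 0 + 0 + 0.7068 + 0.9315 + 0.2431 + 0.1589 + 0.0462 + 0.0232 + 0 = 2.1097
Σ x·lx·mx = 6.4146; T = 6.4146/2.1097 = 3.04053…
r ≈ ln(R0)/T = ln(2.1097)/3.04053… = 0.24553… → 0.246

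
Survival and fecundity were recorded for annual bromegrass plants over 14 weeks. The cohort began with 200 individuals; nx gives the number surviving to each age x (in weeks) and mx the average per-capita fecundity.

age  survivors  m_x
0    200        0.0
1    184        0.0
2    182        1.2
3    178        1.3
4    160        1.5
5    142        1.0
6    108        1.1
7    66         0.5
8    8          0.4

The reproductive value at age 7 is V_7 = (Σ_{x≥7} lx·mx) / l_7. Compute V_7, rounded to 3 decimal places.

lx = nx/n0 = nx/200: 1, 0.92, 0.91, 0.89, 0.8, 0.71, 0.54, 0.33, 0.04
lx·mx for x ≥ 7: 0.165, 0.016 → sum = 0.181
V_7 = 0.181 / l_7 = 0.181 / 0.33 = 0.548485… → 0.548

0.548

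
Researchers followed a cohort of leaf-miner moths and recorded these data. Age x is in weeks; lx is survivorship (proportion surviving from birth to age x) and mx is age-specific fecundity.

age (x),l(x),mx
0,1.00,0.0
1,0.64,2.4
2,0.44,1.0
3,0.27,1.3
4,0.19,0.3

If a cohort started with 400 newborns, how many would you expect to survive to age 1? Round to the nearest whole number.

256

Expected survivors = N0 · l_1 = 400 × 0.64 = 256 → 256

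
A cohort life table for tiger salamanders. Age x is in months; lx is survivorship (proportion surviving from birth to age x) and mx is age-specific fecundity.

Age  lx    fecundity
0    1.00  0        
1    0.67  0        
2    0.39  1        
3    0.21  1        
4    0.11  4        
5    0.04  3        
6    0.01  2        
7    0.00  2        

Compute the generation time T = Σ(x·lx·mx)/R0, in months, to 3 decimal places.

3.297

lx·mx: 0, 0, 0.39, 0.21, 0.44, 0.12, 0.02, 0 → R0 = 1.18
x·lx·mx: 0, 0, 0.78, 0.63, 1.76, 0.6, 0.12, 0 → Σ = 3.89
T = 3.89 / 1.18 = 3.29661… → 3.297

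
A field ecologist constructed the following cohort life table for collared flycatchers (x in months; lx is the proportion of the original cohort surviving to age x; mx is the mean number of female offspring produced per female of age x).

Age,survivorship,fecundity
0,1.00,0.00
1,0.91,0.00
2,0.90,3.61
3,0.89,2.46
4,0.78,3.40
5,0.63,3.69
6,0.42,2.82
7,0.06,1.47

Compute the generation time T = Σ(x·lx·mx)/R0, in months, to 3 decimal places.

3.681

lx·mx: 0, 0, 3.249, 2.1894, 2.652, 2.3247, 1.1844, 0.0882 → R0 = 11.6877
x·lx·mx: 0, 0, 6.498, 6.5682, 10.608, 11.6235, 7.1064, 0.6174 → Σ = 43.0215
T = 43.0215 / 11.6877 = 3.680921… → 3.681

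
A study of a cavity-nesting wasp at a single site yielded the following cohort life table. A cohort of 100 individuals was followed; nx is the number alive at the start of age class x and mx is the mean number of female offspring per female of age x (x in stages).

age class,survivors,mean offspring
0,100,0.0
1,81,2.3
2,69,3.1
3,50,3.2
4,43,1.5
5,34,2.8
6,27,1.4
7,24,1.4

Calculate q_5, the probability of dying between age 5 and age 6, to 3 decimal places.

lx = nx/n0 = nx/100: 1, 0.81, 0.69, 0.5, 0.43, 0.34, 0.27, 0.24
q_5 = (l_5 − l_6) / l_5 = (0.34 − 0.27) / 0.34
     = 0.07 / 0.34 = 0.205882… → 0.206

0.206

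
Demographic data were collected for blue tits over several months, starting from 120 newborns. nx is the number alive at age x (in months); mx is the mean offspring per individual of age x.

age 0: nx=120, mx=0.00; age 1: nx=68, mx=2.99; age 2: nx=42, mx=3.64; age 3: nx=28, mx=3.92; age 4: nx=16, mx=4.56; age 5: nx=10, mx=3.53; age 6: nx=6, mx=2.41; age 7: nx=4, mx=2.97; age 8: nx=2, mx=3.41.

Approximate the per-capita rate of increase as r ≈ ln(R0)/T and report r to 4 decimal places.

0.6433

lx = nx/n0 = nx/120: 1, 0.56667…, 0.35, 0.23333…, 0.13333…, 0.08333…, 0.05, 0.03333…, 0.01667…
R0 = Σ lx·mx = 0 + 1.69433… + 1.274 + 0.91467… + 0.608… + 0.29417… + 0.1205 + 0.099… + 0.05683… = 5.0615…
Σ x·lx·mx = 12.759833…; T = 12.759833…/5.0615… = 2.52096…
r ≈ ln(R0)/T = ln(5.0615…)/2.52096… = 0.643272… → 0.6433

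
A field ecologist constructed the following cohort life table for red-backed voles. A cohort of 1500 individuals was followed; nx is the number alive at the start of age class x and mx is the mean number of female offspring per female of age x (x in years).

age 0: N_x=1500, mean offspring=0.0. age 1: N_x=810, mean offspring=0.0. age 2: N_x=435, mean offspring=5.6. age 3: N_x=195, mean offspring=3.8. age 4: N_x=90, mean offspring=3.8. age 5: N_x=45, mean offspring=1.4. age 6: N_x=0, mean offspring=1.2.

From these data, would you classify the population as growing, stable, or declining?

growing

lx = nx/n0 = nx/1500: 1, 0.54, 0.29, 0.13, 0.06, 0.03, 0
R0 = Σ lx·mx = 0 + 0 + 1.624 + 0.494 + 0.228 + 0.042 + 0 = 2.388
R0 > 1, so the population is growing.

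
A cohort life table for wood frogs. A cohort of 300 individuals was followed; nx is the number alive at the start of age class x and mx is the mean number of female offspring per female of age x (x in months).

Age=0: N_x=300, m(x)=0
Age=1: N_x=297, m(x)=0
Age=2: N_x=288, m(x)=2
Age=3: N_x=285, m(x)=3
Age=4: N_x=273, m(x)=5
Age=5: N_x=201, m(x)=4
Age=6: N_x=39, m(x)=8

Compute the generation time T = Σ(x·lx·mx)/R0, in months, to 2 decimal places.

lx = nx/n0 = nx/300: 1, 0.99, 0.96, 0.95, 0.91, 0.67, 0.13
lx·mx: 0, 0, 1.92, 2.85, 4.55, 2.68, 1.04 → R0 = 13.04
x·lx·mx: 0, 0, 3.84, 8.55, 18.2, 13.4, 6.24 → Σ = 50.23
T = 50.23 / 13.04 = 3.851994… → 3.85

3.85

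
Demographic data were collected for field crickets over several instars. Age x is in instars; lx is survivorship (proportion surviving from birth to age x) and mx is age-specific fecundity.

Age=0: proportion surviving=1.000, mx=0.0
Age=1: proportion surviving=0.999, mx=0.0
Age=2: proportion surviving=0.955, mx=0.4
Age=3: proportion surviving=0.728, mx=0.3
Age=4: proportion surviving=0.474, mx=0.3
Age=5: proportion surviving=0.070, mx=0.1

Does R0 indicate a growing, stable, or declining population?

R0 = Σ lx·mx = 0 + 0 + 0.382 + 0.2184 + 0.1422 + 0.007 = 0.7496
R0 < 1, so the population is declining.

declining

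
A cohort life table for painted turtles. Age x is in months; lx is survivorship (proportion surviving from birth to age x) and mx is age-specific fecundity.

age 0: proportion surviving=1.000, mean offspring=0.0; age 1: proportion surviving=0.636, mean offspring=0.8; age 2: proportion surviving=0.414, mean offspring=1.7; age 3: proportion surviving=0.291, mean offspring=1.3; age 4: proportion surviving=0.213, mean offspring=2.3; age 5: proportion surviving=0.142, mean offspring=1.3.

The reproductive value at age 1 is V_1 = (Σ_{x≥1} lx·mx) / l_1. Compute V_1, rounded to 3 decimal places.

3.562

lx·mx for x ≥ 1: 0.5088, 0.7038, 0.3783, 0.4899, 0.1846 → sum = 2.2654
V_1 = 2.2654 / l_1 = 2.2654 / 0.636 = 3.56195… → 3.562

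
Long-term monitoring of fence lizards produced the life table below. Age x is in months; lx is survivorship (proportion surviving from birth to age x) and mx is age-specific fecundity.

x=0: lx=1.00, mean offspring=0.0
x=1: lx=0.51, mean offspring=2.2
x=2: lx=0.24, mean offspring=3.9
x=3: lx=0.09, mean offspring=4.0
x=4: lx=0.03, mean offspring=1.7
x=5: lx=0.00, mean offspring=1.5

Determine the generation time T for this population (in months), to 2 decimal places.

lx·mx: 0, 1.122, 0.936, 0.36, 0.051, 0 → R0 = 2.469
x·lx·mx: 0, 1.122, 1.872, 1.08, 0.204, 0 → Σ = 4.278
T = 4.278 / 2.469 = 1.732685… → 1.73

1.73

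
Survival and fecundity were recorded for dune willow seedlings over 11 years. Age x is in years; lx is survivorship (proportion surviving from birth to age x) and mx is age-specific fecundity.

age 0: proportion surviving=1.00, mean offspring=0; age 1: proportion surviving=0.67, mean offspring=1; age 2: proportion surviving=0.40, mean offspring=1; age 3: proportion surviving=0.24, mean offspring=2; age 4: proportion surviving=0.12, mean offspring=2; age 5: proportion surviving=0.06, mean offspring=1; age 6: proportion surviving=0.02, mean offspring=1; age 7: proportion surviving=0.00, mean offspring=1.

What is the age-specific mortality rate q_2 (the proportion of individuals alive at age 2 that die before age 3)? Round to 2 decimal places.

q_2 = (l_2 − l_3) / l_2 = (0.4 − 0.24) / 0.4
     = 0.16 / 0.4 = 0.4 → 0.40

0.40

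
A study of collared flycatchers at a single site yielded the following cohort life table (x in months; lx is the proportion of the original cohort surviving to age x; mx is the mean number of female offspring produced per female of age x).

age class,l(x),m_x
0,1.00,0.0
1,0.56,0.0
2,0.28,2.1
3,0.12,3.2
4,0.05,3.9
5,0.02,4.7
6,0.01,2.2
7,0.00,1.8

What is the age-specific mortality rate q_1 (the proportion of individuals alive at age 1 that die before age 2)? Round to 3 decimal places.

0.500

q_1 = (l_1 − l_2) / l_1 = (0.56 − 0.28) / 0.56
     = 0.28 / 0.56 = 0.5 → 0.500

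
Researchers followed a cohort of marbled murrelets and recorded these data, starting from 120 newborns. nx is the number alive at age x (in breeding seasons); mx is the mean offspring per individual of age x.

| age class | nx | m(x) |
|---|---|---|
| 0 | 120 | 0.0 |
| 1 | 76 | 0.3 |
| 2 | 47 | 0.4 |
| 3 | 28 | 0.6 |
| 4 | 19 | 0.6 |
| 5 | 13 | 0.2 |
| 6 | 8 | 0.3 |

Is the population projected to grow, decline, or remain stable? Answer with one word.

declining

lx = nx/n0 = nx/120: 1, 0.63333…, 0.39167…, 0.23333…, 0.15833…, 0.10833…, 0.06667…
R0 = Σ lx·mx = 0 + 0.19… + 0.156667… + 0.14… + 0.095… + 0.021667… + 0.02… = 0.623333…
R0 < 1, so the population is declining.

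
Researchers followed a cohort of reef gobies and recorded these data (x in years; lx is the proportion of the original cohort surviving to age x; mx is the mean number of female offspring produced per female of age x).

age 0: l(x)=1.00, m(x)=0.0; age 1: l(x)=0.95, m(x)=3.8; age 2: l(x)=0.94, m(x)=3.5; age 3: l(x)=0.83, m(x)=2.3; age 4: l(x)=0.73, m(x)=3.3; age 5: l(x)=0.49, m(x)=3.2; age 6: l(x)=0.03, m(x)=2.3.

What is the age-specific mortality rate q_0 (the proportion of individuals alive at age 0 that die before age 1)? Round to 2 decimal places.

0.05

q_0 = (l_0 − l_1) / l_0 = (1 − 0.95) / 1
     = 0.05 / 1 = 0.05 → 0.05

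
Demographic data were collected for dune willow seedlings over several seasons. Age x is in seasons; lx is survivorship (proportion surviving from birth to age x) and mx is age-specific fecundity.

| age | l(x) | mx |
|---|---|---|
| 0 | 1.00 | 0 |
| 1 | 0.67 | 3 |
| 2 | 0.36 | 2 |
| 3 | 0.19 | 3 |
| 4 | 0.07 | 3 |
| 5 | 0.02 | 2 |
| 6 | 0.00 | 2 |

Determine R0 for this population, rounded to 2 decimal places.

3.55

lx·mx by age: 0, 2.01, 0.72, 0.57, 0.21, 0.04, 0
R0 = Σ lx·mx = 3.55 → 3.55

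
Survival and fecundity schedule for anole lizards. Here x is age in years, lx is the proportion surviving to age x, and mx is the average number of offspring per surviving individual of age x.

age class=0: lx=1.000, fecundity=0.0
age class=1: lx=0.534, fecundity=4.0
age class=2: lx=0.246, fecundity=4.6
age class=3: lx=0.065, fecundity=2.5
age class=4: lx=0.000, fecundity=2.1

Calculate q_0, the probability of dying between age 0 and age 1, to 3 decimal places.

q_0 = (l_0 − l_1) / l_0 = (1 − 0.534) / 1
     = 0.466 / 1 = 0.466 → 0.466

0.466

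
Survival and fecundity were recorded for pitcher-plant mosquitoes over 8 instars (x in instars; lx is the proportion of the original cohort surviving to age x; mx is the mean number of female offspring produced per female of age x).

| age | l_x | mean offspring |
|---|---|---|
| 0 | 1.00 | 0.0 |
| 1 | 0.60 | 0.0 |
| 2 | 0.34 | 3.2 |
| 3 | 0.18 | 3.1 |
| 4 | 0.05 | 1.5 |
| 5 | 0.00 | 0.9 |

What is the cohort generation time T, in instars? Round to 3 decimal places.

2.411

lx·mx: 0, 0, 1.088, 0.558, 0.075, 0 → R0 = 1.721
x·lx·mx: 0, 0, 2.176, 1.674, 0.3, 0 → Σ = 4.15
T = 4.15 / 1.721 = 2.411389… → 2.411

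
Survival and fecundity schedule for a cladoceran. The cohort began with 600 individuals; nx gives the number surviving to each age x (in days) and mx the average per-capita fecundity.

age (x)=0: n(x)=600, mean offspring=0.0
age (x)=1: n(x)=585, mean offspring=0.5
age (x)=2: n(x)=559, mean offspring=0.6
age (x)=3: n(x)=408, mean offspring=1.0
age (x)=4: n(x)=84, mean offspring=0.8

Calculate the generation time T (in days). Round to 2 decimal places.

lx = nx/n0 = nx/600: 1, 0.975, 0.93167…, 0.68, 0.14
lx·mx: 0, 0.4875, 0.559…, 0.68, 0.112 → R0 = 1.8385…
x·lx·mx: 0, 0.4875, 1.118…, 2.04, 0.448 → Σ = 4.0935…
T = 4.0935… / 1.8385… = 2.226543… → 2.23

2.23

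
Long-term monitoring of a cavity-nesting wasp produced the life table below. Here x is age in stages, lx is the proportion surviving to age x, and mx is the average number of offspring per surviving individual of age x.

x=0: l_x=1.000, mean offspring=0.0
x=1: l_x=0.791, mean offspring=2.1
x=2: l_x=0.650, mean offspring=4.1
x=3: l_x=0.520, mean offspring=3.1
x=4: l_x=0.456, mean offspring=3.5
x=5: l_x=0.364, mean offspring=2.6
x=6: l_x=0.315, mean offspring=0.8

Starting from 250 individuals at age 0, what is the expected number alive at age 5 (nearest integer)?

91

Expected survivors = N0 · l_5 = 250 × 0.364 = 91 → 91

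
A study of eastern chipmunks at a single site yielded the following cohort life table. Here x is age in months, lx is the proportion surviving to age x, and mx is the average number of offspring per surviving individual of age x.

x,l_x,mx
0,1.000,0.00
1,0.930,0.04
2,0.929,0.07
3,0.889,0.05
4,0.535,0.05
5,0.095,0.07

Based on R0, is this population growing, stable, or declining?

R0 = Σ lx·mx = 0 + 0.0372 + 0.06503 + 0.04445 + 0.02675 + 0.00665 = 0.18008
R0 < 1, so the population is declining.

declining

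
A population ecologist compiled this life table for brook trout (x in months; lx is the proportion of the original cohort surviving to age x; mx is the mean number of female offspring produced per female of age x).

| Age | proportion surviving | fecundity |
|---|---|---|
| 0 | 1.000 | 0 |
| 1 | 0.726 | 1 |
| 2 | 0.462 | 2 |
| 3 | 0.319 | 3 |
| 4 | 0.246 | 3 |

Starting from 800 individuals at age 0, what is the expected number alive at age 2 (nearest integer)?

Expected survivors = N0 · l_2 = 800 × 0.462 = 369.6 → 370

370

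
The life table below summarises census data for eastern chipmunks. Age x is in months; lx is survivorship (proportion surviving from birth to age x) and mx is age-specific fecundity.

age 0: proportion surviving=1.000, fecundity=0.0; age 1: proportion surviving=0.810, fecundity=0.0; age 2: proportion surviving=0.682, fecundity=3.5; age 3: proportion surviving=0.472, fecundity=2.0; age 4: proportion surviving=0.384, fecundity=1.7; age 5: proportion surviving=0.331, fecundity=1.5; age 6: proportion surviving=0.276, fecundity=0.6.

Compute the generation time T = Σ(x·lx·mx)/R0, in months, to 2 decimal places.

lx·mx: 0, 0, 2.387, 0.944, 0.6528, 0.4965, 0.1656 → R0 = 4.6459
x·lx·mx: 0, 0, 4.774, 2.832, 2.6112, 2.4825, 0.9936 → Σ = 13.6933
T = 13.6933 / 4.6459 = 2.947394… → 2.95

2.95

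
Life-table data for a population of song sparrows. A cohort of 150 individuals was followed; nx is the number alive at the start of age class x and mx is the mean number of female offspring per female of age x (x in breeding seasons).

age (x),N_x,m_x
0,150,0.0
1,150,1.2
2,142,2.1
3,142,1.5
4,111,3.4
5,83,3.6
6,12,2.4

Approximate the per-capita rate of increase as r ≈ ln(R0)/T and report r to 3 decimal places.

lx = nx/n0 = nx/150: 1, 1, 0.94667…, 0.94667…, 0.74, 0.55333…, 0.08
R0 = Σ lx·mx = 0 + 1.2 + 1.988… + 1.42… + 2.516 + 1.992… + 0.192 = 9.308…
Σ x·lx·mx = 30.612…; T = 30.612…/9.308… = 3.28878…
r ≈ ln(R0)/T = ln(9.308…)/3.28878… = 0.67833… → 0.678

0.678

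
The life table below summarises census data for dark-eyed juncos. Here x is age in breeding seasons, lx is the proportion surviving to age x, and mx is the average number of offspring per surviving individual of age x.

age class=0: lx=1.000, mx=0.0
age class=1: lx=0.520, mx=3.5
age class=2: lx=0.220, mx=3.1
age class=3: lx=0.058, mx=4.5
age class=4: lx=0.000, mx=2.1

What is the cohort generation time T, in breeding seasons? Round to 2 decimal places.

lx·mx: 0, 1.82, 0.682, 0.261, 0 → R0 = 2.763
x·lx·mx: 0, 1.82, 1.364, 0.783, 0 → Σ = 3.967
T = 3.967 / 2.763 = 1.435758… → 1.44

1.44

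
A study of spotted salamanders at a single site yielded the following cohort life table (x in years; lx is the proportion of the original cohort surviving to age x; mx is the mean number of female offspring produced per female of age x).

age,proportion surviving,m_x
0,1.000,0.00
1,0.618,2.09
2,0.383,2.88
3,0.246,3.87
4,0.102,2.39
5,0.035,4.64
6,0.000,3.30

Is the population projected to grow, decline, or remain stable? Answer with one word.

growing

R0 = Σ lx·mx = 0 + 1.29162 + 1.10304 + 0.95202 + 0.24378 + 0.1624 + 0 = 3.75286
R0 > 1, so the population is growing.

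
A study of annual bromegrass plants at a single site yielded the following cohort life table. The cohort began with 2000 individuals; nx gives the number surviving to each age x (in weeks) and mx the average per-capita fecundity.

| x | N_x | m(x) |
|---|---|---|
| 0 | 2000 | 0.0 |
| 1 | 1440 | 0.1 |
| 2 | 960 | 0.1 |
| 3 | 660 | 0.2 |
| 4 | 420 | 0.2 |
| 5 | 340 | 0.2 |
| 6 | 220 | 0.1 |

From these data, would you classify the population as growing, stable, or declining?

lx = nx/n0 = nx/2000: 1, 0.72, 0.48, 0.33, 0.21, 0.17, 0.11
R0 = Σ lx·mx = 0 + 0.072 + 0.048 + 0.066 + 0.042 + 0.034 + 0.011 = 0.273
R0 < 1, so the population is declining.

declining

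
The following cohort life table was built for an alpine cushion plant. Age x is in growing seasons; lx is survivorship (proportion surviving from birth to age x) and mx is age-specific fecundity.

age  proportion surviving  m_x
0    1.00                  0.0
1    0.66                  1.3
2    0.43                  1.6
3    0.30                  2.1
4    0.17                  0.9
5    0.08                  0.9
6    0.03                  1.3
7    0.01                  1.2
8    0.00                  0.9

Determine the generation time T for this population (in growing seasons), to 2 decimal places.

2.21

lx·mx: 0, 0.858, 0.688, 0.63, 0.153, 0.072, 0.039, 0.012, 0 → R0 = 2.452
x·lx·mx: 0, 0.858, 1.376, 1.89, 0.612, 0.36, 0.234, 0.084, 0 → Σ = 5.414
T = 5.414 / 2.452 = 2.207993… → 2.21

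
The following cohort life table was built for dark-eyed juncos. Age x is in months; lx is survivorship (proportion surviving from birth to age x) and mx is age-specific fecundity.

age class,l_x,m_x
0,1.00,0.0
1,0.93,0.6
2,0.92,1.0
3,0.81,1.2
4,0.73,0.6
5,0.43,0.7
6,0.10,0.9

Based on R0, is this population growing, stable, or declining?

R0 = Σ lx·mx = 0 + 0.558 + 0.92 + 0.972 + 0.438 + 0.301 + 0.09 = 3.279
R0 > 1, so the population is growing.

growing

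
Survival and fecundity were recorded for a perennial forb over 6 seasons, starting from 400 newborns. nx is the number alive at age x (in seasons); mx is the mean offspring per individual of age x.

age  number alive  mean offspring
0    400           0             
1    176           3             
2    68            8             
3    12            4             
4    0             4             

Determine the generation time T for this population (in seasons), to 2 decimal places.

lx = nx/n0 = nx/400: 1, 0.44, 0.17, 0.03, 0
lx·mx: 0, 1.32, 1.36, 0.12, 0 → R0 = 2.8
x·lx·mx: 0, 1.32, 2.72, 0.36, 0 → Σ = 4.4
T = 4.4 / 2.8 = 1.571429… → 1.57

1.57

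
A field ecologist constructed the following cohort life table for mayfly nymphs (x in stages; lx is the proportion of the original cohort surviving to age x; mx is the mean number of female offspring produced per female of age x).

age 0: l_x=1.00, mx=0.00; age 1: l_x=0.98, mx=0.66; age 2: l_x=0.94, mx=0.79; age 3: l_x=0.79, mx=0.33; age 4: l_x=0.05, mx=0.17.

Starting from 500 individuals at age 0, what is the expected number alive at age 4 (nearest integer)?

25

Expected survivors = N0 · l_4 = 500 × 0.05 = 25 → 25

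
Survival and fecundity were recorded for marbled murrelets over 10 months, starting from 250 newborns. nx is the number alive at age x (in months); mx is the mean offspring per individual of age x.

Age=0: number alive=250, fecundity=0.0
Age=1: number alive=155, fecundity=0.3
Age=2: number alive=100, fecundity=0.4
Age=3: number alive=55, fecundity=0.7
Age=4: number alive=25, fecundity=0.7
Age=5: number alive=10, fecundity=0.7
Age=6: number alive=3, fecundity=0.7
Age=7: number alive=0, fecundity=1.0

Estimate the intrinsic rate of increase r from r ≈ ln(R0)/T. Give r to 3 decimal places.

lx = nx/n0 = nx/250: 1, 0.62, 0.4, 0.22, 0.1, 0.04, 0.012, 0
R0 = Σ lx·mx = 0 + 0.186 + 0.16 + 0.154 + 0.07 + 0.028 + 0.0084 + 0 = 0.6064
Σ x·lx·mx = 1.4384; T = 1.4384/0.6064 = 2.37203…
r ≈ ln(R0)/T = ln(0.6064)/2.37203… = -0.21088… → -0.211

-0.211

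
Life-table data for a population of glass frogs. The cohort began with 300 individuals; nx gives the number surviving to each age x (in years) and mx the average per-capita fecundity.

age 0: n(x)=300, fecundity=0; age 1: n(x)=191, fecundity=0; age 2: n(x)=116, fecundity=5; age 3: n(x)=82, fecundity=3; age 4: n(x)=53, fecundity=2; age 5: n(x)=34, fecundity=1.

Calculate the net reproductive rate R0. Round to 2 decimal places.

lx = nx/n0 = nx/300: 1, 0.63667…, 0.38667…, 0.27333…, 0.17667…, 0.11333…
lx·mx by age: 0, 0, 1.933333…, 0.82…, 0.353333…, 0.113333…
R0 = Σ lx·mx = 3.22… → 3.22

3.22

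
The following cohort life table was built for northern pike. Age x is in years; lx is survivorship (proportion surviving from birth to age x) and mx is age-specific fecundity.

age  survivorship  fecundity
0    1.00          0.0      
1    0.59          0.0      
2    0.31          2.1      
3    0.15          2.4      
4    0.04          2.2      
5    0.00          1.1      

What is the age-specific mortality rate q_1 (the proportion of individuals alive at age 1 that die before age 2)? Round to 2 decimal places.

0.47

q_1 = (l_1 − l_2) / l_1 = (0.59 − 0.31) / 0.59
     = 0.28 / 0.59 = 0.474576… → 0.47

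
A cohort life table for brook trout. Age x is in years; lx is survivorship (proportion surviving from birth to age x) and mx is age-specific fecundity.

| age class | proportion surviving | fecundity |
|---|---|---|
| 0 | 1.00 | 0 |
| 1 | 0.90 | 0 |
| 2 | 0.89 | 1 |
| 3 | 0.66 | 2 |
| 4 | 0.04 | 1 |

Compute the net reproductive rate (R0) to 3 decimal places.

2.250

lx·mx by age: 0, 0, 0.89, 1.32, 0.04
R0 = Σ lx·mx = 2.25 → 2.250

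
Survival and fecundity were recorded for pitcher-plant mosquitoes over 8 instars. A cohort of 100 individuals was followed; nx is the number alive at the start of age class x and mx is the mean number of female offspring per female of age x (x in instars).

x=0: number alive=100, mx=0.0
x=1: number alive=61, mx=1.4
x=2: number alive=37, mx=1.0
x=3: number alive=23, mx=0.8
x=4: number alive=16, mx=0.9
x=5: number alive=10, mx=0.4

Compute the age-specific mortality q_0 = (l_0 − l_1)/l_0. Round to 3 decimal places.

lx = nx/n0 = nx/100: 1, 0.61, 0.37, 0.23, 0.16, 0.1
q_0 = (l_0 − l_1) / l_0 = (1 − 0.61) / 1
     = 0.39 / 1 = 0.39 → 0.390

0.390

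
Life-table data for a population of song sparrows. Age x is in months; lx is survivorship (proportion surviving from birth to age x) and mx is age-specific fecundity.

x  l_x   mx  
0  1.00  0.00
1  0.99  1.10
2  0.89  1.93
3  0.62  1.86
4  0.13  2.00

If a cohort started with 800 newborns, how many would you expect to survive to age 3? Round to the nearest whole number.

Expected survivors = N0 · l_3 = 800 × 0.62 = 496 → 496

496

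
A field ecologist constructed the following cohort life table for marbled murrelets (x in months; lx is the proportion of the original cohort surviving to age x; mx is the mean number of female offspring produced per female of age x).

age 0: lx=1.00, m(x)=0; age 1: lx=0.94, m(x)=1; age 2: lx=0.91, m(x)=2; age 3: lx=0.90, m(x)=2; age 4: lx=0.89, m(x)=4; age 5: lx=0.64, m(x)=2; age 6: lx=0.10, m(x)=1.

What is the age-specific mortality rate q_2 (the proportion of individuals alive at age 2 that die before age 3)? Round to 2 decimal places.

q_2 = (l_2 − l_3) / l_2 = (0.91 − 0.9) / 0.91
     = 0.01 / 0.91 = 0.010989… → 0.01

0.01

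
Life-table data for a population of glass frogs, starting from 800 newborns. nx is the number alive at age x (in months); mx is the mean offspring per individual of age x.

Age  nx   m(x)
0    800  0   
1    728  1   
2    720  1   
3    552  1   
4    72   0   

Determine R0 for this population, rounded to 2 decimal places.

lx = nx/n0 = nx/800: 1, 0.91, 0.9, 0.69, 0.09
lx·mx by age: 0, 0.91, 0.9, 0.69, 0
R0 = Σ lx·mx = 2.5 → 2.50

2.50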